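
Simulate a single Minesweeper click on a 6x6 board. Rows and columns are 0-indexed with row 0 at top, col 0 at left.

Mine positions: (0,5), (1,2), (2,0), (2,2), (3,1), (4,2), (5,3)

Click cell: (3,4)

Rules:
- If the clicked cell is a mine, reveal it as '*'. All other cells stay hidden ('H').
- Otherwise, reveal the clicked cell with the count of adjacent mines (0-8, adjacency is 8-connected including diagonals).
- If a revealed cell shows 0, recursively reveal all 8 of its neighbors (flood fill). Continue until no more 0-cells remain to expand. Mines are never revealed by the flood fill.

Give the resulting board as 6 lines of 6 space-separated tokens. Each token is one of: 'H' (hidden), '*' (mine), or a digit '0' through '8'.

H H H H H H
H H H 2 1 1
H H H 2 0 0
H H H 2 0 0
H H H 2 1 0
H H H H 1 0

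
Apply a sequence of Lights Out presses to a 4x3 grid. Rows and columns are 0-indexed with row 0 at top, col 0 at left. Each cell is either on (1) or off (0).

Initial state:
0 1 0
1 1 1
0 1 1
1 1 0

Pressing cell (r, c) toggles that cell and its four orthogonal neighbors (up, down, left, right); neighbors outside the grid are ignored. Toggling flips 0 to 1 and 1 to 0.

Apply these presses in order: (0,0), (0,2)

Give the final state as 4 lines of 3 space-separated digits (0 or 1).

After press 1 at (0,0):
1 0 0
0 1 1
0 1 1
1 1 0

After press 2 at (0,2):
1 1 1
0 1 0
0 1 1
1 1 0

Answer: 1 1 1
0 1 0
0 1 1
1 1 0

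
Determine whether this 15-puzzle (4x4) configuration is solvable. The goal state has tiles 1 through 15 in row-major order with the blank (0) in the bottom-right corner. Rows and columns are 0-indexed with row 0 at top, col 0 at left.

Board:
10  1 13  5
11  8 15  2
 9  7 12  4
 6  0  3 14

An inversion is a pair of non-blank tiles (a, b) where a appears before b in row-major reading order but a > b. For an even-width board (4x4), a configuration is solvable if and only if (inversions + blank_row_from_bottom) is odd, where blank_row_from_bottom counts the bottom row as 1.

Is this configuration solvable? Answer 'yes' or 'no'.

Answer: yes

Derivation:
Inversions: 54
Blank is in row 3 (0-indexed from top), which is row 1 counting from the bottom (bottom = 1).
54 + 1 = 55, which is odd, so the puzzle is solvable.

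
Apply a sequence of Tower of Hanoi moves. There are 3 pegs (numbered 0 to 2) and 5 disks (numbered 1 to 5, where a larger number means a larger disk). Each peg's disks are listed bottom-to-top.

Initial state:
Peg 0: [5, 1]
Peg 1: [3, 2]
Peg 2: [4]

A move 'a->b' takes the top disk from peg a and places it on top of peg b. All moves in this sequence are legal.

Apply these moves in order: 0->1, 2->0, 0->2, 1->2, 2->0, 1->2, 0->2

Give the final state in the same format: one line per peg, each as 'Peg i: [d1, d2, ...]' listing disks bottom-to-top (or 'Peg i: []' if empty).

Answer: Peg 0: [5]
Peg 1: [3]
Peg 2: [4, 2, 1]

Derivation:
After move 1 (0->1):
Peg 0: [5]
Peg 1: [3, 2, 1]
Peg 2: [4]

After move 2 (2->0):
Peg 0: [5, 4]
Peg 1: [3, 2, 1]
Peg 2: []

After move 3 (0->2):
Peg 0: [5]
Peg 1: [3, 2, 1]
Peg 2: [4]

After move 4 (1->2):
Peg 0: [5]
Peg 1: [3, 2]
Peg 2: [4, 1]

After move 5 (2->0):
Peg 0: [5, 1]
Peg 1: [3, 2]
Peg 2: [4]

After move 6 (1->2):
Peg 0: [5, 1]
Peg 1: [3]
Peg 2: [4, 2]

After move 7 (0->2):
Peg 0: [5]
Peg 1: [3]
Peg 2: [4, 2, 1]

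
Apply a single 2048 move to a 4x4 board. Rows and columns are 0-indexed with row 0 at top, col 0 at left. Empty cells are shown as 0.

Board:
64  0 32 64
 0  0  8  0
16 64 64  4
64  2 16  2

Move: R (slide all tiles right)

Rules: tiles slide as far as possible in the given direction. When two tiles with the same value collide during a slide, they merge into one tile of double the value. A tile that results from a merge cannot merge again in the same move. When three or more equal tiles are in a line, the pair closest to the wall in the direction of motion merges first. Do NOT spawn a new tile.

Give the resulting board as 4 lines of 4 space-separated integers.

Slide right:
row 0: [64, 0, 32, 64] -> [0, 64, 32, 64]
row 1: [0, 0, 8, 0] -> [0, 0, 0, 8]
row 2: [16, 64, 64, 4] -> [0, 16, 128, 4]
row 3: [64, 2, 16, 2] -> [64, 2, 16, 2]

Answer:   0  64  32  64
  0   0   0   8
  0  16 128   4
 64   2  16   2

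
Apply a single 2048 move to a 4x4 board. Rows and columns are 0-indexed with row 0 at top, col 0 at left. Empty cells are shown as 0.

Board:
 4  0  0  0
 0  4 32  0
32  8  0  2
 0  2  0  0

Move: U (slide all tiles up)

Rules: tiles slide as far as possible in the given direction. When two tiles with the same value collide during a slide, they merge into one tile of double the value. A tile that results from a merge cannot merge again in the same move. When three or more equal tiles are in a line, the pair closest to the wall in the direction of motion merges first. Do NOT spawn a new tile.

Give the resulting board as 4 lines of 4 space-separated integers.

Slide up:
col 0: [4, 0, 32, 0] -> [4, 32, 0, 0]
col 1: [0, 4, 8, 2] -> [4, 8, 2, 0]
col 2: [0, 32, 0, 0] -> [32, 0, 0, 0]
col 3: [0, 0, 2, 0] -> [2, 0, 0, 0]

Answer:  4  4 32  2
32  8  0  0
 0  2  0  0
 0  0  0  0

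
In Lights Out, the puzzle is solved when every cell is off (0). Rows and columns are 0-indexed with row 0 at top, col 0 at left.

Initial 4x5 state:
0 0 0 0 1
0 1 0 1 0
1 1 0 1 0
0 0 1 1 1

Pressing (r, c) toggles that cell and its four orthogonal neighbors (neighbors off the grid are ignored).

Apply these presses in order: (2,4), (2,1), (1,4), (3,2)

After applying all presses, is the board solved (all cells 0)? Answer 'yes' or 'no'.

Answer: yes

Derivation:
After press 1 at (2,4):
0 0 0 0 1
0 1 0 1 1
1 1 0 0 1
0 0 1 1 0

After press 2 at (2,1):
0 0 0 0 1
0 0 0 1 1
0 0 1 0 1
0 1 1 1 0

After press 3 at (1,4):
0 0 0 0 0
0 0 0 0 0
0 0 1 0 0
0 1 1 1 0

After press 4 at (3,2):
0 0 0 0 0
0 0 0 0 0
0 0 0 0 0
0 0 0 0 0

Lights still on: 0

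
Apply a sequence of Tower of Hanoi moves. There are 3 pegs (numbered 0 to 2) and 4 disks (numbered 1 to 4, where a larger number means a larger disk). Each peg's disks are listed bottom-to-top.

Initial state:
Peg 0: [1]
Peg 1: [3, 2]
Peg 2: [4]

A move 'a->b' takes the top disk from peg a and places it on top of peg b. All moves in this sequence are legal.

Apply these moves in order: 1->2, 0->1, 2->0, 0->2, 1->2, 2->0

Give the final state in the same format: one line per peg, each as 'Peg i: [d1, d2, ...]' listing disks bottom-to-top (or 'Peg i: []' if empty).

After move 1 (1->2):
Peg 0: [1]
Peg 1: [3]
Peg 2: [4, 2]

After move 2 (0->1):
Peg 0: []
Peg 1: [3, 1]
Peg 2: [4, 2]

After move 3 (2->0):
Peg 0: [2]
Peg 1: [3, 1]
Peg 2: [4]

After move 4 (0->2):
Peg 0: []
Peg 1: [3, 1]
Peg 2: [4, 2]

After move 5 (1->2):
Peg 0: []
Peg 1: [3]
Peg 2: [4, 2, 1]

After move 6 (2->0):
Peg 0: [1]
Peg 1: [3]
Peg 2: [4, 2]

Answer: Peg 0: [1]
Peg 1: [3]
Peg 2: [4, 2]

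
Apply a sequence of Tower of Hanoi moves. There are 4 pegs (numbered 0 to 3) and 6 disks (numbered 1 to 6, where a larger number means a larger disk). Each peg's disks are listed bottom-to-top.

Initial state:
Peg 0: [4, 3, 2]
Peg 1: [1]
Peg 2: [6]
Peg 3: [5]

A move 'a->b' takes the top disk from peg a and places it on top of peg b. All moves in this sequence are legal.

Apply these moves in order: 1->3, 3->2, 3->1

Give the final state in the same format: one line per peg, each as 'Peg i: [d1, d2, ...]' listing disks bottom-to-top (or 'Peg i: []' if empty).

After move 1 (1->3):
Peg 0: [4, 3, 2]
Peg 1: []
Peg 2: [6]
Peg 3: [5, 1]

After move 2 (3->2):
Peg 0: [4, 3, 2]
Peg 1: []
Peg 2: [6, 1]
Peg 3: [5]

After move 3 (3->1):
Peg 0: [4, 3, 2]
Peg 1: [5]
Peg 2: [6, 1]
Peg 3: []

Answer: Peg 0: [4, 3, 2]
Peg 1: [5]
Peg 2: [6, 1]
Peg 3: []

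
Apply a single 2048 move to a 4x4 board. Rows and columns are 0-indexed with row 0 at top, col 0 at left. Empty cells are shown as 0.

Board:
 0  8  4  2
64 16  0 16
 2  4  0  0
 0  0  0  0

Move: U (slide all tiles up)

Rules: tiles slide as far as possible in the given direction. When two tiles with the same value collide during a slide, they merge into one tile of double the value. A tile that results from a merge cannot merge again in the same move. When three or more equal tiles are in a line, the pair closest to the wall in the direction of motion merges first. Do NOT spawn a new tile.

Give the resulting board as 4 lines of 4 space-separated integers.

Answer: 64  8  4  2
 2 16  0 16
 0  4  0  0
 0  0  0  0

Derivation:
Slide up:
col 0: [0, 64, 2, 0] -> [64, 2, 0, 0]
col 1: [8, 16, 4, 0] -> [8, 16, 4, 0]
col 2: [4, 0, 0, 0] -> [4, 0, 0, 0]
col 3: [2, 16, 0, 0] -> [2, 16, 0, 0]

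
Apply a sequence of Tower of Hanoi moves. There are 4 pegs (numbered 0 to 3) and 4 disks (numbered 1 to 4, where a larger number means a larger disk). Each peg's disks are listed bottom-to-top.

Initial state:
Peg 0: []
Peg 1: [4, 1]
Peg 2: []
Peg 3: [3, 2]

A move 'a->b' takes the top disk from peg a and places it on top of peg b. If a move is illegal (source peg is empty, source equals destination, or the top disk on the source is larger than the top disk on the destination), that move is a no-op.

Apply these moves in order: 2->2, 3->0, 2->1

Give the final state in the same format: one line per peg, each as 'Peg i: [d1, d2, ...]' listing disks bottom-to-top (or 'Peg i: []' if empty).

Answer: Peg 0: [2]
Peg 1: [4, 1]
Peg 2: []
Peg 3: [3]

Derivation:
After move 1 (2->2):
Peg 0: []
Peg 1: [4, 1]
Peg 2: []
Peg 3: [3, 2]

After move 2 (3->0):
Peg 0: [2]
Peg 1: [4, 1]
Peg 2: []
Peg 3: [3]

After move 3 (2->1):
Peg 0: [2]
Peg 1: [4, 1]
Peg 2: []
Peg 3: [3]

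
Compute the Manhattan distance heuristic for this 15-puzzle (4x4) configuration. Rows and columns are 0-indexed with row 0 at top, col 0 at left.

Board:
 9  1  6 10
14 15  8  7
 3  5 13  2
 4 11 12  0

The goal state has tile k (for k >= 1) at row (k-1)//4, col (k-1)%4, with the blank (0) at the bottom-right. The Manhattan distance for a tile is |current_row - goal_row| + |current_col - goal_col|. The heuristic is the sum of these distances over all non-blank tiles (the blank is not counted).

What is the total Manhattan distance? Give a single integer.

Tile 9: (0,0)->(2,0) = 2
Tile 1: (0,1)->(0,0) = 1
Tile 6: (0,2)->(1,1) = 2
Tile 10: (0,3)->(2,1) = 4
Tile 14: (1,0)->(3,1) = 3
Tile 15: (1,1)->(3,2) = 3
Tile 8: (1,2)->(1,3) = 1
Tile 7: (1,3)->(1,2) = 1
Tile 3: (2,0)->(0,2) = 4
Tile 5: (2,1)->(1,0) = 2
Tile 13: (2,2)->(3,0) = 3
Tile 2: (2,3)->(0,1) = 4
Tile 4: (3,0)->(0,3) = 6
Tile 11: (3,1)->(2,2) = 2
Tile 12: (3,2)->(2,3) = 2
Sum: 2 + 1 + 2 + 4 + 3 + 3 + 1 + 1 + 4 + 2 + 3 + 4 + 6 + 2 + 2 = 40

Answer: 40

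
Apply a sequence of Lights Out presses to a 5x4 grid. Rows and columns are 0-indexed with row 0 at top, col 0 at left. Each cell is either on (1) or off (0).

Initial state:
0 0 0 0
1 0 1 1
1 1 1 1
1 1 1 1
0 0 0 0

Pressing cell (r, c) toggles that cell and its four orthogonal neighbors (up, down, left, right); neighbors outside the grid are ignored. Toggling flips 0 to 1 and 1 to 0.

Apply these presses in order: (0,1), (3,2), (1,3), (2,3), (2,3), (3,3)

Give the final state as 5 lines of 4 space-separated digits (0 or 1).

Answer: 1 1 1 1
1 1 0 0
1 1 0 1
1 0 1 1
0 0 1 1

Derivation:
After press 1 at (0,1):
1 1 1 0
1 1 1 1
1 1 1 1
1 1 1 1
0 0 0 0

After press 2 at (3,2):
1 1 1 0
1 1 1 1
1 1 0 1
1 0 0 0
0 0 1 0

After press 3 at (1,3):
1 1 1 1
1 1 0 0
1 1 0 0
1 0 0 0
0 0 1 0

After press 4 at (2,3):
1 1 1 1
1 1 0 1
1 1 1 1
1 0 0 1
0 0 1 0

After press 5 at (2,3):
1 1 1 1
1 1 0 0
1 1 0 0
1 0 0 0
0 0 1 0

After press 6 at (3,3):
1 1 1 1
1 1 0 0
1 1 0 1
1 0 1 1
0 0 1 1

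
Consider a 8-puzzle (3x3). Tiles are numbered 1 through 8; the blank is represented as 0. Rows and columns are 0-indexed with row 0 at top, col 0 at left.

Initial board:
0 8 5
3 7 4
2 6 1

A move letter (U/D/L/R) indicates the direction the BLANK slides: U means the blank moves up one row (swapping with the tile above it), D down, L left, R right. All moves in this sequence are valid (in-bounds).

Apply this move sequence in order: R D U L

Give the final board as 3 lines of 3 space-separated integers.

Answer: 0 8 5
3 7 4
2 6 1

Derivation:
After move 1 (R):
8 0 5
3 7 4
2 6 1

After move 2 (D):
8 7 5
3 0 4
2 6 1

After move 3 (U):
8 0 5
3 7 4
2 6 1

After move 4 (L):
0 8 5
3 7 4
2 6 1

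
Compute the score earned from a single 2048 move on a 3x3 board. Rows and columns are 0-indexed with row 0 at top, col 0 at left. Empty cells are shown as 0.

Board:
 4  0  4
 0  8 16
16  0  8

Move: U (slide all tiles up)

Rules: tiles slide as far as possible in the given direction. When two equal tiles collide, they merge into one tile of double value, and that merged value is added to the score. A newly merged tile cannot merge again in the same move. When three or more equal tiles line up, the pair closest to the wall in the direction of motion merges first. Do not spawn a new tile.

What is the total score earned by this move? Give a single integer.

Answer: 0

Derivation:
Slide up:
col 0: [4, 0, 16] -> [4, 16, 0]  score +0 (running 0)
col 1: [0, 8, 0] -> [8, 0, 0]  score +0 (running 0)
col 2: [4, 16, 8] -> [4, 16, 8]  score +0 (running 0)
Board after move:
 4  8  4
16  0 16
 0  0  8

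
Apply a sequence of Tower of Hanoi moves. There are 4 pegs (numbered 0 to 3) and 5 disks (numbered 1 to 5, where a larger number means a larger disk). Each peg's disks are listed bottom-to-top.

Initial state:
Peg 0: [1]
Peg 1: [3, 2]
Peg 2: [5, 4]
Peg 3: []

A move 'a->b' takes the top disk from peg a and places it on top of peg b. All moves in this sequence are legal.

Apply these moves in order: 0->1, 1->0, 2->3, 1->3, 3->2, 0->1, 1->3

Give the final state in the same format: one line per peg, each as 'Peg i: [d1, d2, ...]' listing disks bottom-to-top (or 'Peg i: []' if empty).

Answer: Peg 0: []
Peg 1: [3]
Peg 2: [5, 2]
Peg 3: [4, 1]

Derivation:
After move 1 (0->1):
Peg 0: []
Peg 1: [3, 2, 1]
Peg 2: [5, 4]
Peg 3: []

After move 2 (1->0):
Peg 0: [1]
Peg 1: [3, 2]
Peg 2: [5, 4]
Peg 3: []

After move 3 (2->3):
Peg 0: [1]
Peg 1: [3, 2]
Peg 2: [5]
Peg 3: [4]

After move 4 (1->3):
Peg 0: [1]
Peg 1: [3]
Peg 2: [5]
Peg 3: [4, 2]

After move 5 (3->2):
Peg 0: [1]
Peg 1: [3]
Peg 2: [5, 2]
Peg 3: [4]

After move 6 (0->1):
Peg 0: []
Peg 1: [3, 1]
Peg 2: [5, 2]
Peg 3: [4]

After move 7 (1->3):
Peg 0: []
Peg 1: [3]
Peg 2: [5, 2]
Peg 3: [4, 1]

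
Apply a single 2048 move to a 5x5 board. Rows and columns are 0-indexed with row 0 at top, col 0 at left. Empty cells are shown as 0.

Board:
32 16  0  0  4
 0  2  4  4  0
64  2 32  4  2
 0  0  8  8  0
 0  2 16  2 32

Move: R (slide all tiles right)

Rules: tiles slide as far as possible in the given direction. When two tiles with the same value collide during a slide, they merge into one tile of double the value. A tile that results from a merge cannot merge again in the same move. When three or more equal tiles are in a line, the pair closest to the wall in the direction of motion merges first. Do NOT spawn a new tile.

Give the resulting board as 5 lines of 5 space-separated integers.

Answer:  0  0 32 16  4
 0  0  0  2  8
64  2 32  4  2
 0  0  0  0 16
 0  2 16  2 32

Derivation:
Slide right:
row 0: [32, 16, 0, 0, 4] -> [0, 0, 32, 16, 4]
row 1: [0, 2, 4, 4, 0] -> [0, 0, 0, 2, 8]
row 2: [64, 2, 32, 4, 2] -> [64, 2, 32, 4, 2]
row 3: [0, 0, 8, 8, 0] -> [0, 0, 0, 0, 16]
row 4: [0, 2, 16, 2, 32] -> [0, 2, 16, 2, 32]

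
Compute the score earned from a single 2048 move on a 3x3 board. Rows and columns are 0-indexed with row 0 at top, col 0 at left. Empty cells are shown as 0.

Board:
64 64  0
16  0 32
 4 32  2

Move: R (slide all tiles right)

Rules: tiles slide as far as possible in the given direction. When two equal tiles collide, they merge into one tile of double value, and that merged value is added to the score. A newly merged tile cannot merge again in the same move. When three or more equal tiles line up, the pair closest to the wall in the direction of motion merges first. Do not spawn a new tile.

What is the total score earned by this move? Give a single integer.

Slide right:
row 0: [64, 64, 0] -> [0, 0, 128]  score +128 (running 128)
row 1: [16, 0, 32] -> [0, 16, 32]  score +0 (running 128)
row 2: [4, 32, 2] -> [4, 32, 2]  score +0 (running 128)
Board after move:
  0   0 128
  0  16  32
  4  32   2

Answer: 128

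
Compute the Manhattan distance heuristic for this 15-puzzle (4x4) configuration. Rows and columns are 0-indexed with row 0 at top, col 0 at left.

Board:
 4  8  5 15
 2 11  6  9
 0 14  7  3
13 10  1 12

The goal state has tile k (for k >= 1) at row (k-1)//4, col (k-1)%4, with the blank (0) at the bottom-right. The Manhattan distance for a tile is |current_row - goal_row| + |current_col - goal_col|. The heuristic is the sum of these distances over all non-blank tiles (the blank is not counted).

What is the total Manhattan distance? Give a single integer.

Tile 4: (0,0)->(0,3) = 3
Tile 8: (0,1)->(1,3) = 3
Tile 5: (0,2)->(1,0) = 3
Tile 15: (0,3)->(3,2) = 4
Tile 2: (1,0)->(0,1) = 2
Tile 11: (1,1)->(2,2) = 2
Tile 6: (1,2)->(1,1) = 1
Tile 9: (1,3)->(2,0) = 4
Tile 14: (2,1)->(3,1) = 1
Tile 7: (2,2)->(1,2) = 1
Tile 3: (2,3)->(0,2) = 3
Tile 13: (3,0)->(3,0) = 0
Tile 10: (3,1)->(2,1) = 1
Tile 1: (3,2)->(0,0) = 5
Tile 12: (3,3)->(2,3) = 1
Sum: 3 + 3 + 3 + 4 + 2 + 2 + 1 + 4 + 1 + 1 + 3 + 0 + 1 + 5 + 1 = 34

Answer: 34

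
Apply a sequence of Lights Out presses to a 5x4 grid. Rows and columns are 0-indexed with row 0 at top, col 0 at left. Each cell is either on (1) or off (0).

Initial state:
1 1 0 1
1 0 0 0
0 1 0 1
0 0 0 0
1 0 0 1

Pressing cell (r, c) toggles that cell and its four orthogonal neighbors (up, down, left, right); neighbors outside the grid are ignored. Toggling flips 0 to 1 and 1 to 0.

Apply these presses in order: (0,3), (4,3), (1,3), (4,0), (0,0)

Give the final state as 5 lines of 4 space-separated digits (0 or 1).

Answer: 0 0 1 1
0 0 1 0
0 1 0 0
1 0 0 1
0 1 1 0

Derivation:
After press 1 at (0,3):
1 1 1 0
1 0 0 1
0 1 0 1
0 0 0 0
1 0 0 1

After press 2 at (4,3):
1 1 1 0
1 0 0 1
0 1 0 1
0 0 0 1
1 0 1 0

After press 3 at (1,3):
1 1 1 1
1 0 1 0
0 1 0 0
0 0 0 1
1 0 1 0

After press 4 at (4,0):
1 1 1 1
1 0 1 0
0 1 0 0
1 0 0 1
0 1 1 0

After press 5 at (0,0):
0 0 1 1
0 0 1 0
0 1 0 0
1 0 0 1
0 1 1 0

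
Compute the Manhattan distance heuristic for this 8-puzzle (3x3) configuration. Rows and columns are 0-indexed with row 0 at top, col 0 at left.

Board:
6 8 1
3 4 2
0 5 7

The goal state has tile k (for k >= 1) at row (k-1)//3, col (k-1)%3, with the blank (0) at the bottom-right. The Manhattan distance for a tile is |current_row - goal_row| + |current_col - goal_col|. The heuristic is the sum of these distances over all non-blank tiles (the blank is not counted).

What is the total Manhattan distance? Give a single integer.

Tile 6: at (0,0), goal (1,2), distance |0-1|+|0-2| = 3
Tile 8: at (0,1), goal (2,1), distance |0-2|+|1-1| = 2
Tile 1: at (0,2), goal (0,0), distance |0-0|+|2-0| = 2
Tile 3: at (1,0), goal (0,2), distance |1-0|+|0-2| = 3
Tile 4: at (1,1), goal (1,0), distance |1-1|+|1-0| = 1
Tile 2: at (1,2), goal (0,1), distance |1-0|+|2-1| = 2
Tile 5: at (2,1), goal (1,1), distance |2-1|+|1-1| = 1
Tile 7: at (2,2), goal (2,0), distance |2-2|+|2-0| = 2
Sum: 3 + 2 + 2 + 3 + 1 + 2 + 1 + 2 = 16

Answer: 16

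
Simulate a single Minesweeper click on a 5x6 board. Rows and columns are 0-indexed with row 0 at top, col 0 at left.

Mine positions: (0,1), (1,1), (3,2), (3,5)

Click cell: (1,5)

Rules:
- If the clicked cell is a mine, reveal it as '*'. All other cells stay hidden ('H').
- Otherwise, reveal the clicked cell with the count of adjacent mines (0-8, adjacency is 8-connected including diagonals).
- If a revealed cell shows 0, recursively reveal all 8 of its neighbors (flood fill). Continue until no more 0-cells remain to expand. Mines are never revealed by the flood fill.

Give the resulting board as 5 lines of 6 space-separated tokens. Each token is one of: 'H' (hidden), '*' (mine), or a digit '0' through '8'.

H H 2 0 0 0
H H 2 0 0 0
H H 2 1 1 1
H H H H H H
H H H H H H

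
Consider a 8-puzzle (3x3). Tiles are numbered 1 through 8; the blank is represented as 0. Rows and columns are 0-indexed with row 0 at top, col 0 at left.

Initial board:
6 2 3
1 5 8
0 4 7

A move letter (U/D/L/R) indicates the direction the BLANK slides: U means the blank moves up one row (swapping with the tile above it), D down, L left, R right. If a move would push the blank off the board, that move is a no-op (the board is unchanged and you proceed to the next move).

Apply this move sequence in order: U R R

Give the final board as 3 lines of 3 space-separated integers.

After move 1 (U):
6 2 3
0 5 8
1 4 7

After move 2 (R):
6 2 3
5 0 8
1 4 7

After move 3 (R):
6 2 3
5 8 0
1 4 7

Answer: 6 2 3
5 8 0
1 4 7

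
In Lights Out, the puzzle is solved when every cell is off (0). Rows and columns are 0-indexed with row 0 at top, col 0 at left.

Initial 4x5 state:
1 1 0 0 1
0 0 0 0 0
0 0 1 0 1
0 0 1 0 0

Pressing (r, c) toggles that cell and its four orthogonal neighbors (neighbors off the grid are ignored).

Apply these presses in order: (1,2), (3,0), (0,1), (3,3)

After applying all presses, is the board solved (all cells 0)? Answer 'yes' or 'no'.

After press 1 at (1,2):
1 1 1 0 1
0 1 1 1 0
0 0 0 0 1
0 0 1 0 0

After press 2 at (3,0):
1 1 1 0 1
0 1 1 1 0
1 0 0 0 1
1 1 1 0 0

After press 3 at (0,1):
0 0 0 0 1
0 0 1 1 0
1 0 0 0 1
1 1 1 0 0

After press 4 at (3,3):
0 0 0 0 1
0 0 1 1 0
1 0 0 1 1
1 1 0 1 1

Lights still on: 10

Answer: no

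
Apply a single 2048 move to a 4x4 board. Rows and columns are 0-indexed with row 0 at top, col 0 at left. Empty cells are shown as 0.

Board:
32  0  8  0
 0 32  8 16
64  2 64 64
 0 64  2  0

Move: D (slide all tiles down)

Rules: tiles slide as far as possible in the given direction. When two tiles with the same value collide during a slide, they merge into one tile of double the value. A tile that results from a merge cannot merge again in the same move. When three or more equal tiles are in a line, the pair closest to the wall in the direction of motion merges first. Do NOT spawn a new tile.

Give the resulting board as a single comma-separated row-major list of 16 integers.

Slide down:
col 0: [32, 0, 64, 0] -> [0, 0, 32, 64]
col 1: [0, 32, 2, 64] -> [0, 32, 2, 64]
col 2: [8, 8, 64, 2] -> [0, 16, 64, 2]
col 3: [0, 16, 64, 0] -> [0, 0, 16, 64]

Answer: 0, 0, 0, 0, 0, 32, 16, 0, 32, 2, 64, 16, 64, 64, 2, 64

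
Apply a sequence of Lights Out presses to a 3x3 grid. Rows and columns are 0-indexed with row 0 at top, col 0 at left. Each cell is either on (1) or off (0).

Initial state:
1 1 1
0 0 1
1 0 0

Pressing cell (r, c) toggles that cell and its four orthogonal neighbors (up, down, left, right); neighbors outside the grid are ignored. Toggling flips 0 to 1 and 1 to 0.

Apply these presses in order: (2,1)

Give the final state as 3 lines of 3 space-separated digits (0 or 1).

After press 1 at (2,1):
1 1 1
0 1 1
0 1 1

Answer: 1 1 1
0 1 1
0 1 1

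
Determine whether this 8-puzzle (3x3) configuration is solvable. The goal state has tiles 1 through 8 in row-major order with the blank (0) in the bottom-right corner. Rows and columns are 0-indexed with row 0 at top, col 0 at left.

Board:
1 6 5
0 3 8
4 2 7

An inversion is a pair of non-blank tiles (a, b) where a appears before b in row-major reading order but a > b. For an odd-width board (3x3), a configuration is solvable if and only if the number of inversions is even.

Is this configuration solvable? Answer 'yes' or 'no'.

Inversions (pairs i<j in row-major order where tile[i] > tile[j] > 0): 12
12 is even, so the puzzle is solvable.

Answer: yes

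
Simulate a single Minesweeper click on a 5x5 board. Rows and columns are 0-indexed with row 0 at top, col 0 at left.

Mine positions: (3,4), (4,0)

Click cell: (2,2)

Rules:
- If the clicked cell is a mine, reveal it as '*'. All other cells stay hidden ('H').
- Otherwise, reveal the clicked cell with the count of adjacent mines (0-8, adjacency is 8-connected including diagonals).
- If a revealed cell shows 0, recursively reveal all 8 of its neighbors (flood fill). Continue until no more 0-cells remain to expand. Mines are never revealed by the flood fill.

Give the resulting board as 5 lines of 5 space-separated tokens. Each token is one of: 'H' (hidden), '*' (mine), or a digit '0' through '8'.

0 0 0 0 0
0 0 0 0 0
0 0 0 1 1
1 1 0 1 H
H 1 0 1 H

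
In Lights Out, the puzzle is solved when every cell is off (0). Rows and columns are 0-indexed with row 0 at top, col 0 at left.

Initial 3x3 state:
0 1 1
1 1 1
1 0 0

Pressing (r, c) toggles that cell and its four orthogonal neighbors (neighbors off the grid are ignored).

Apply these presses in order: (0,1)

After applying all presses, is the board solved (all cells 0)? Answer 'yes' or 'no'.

Answer: no

Derivation:
After press 1 at (0,1):
1 0 0
1 0 1
1 0 0

Lights still on: 4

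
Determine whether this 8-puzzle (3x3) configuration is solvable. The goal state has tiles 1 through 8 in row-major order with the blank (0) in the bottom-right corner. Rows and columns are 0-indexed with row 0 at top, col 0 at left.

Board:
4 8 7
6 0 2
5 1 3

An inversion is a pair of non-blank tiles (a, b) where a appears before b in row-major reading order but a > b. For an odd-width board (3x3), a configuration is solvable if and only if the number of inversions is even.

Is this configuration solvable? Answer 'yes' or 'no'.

Answer: no

Derivation:
Inversions (pairs i<j in row-major order where tile[i] > tile[j] > 0): 21
21 is odd, so the puzzle is not solvable.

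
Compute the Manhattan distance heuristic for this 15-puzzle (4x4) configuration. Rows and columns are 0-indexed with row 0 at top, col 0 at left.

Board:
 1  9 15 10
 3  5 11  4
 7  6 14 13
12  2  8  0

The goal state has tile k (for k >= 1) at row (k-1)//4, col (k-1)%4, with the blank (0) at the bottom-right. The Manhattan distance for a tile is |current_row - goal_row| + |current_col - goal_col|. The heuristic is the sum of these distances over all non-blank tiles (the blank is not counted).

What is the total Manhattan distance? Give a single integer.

Tile 1: at (0,0), goal (0,0), distance |0-0|+|0-0| = 0
Tile 9: at (0,1), goal (2,0), distance |0-2|+|1-0| = 3
Tile 15: at (0,2), goal (3,2), distance |0-3|+|2-2| = 3
Tile 10: at (0,3), goal (2,1), distance |0-2|+|3-1| = 4
Tile 3: at (1,0), goal (0,2), distance |1-0|+|0-2| = 3
Tile 5: at (1,1), goal (1,0), distance |1-1|+|1-0| = 1
Tile 11: at (1,2), goal (2,2), distance |1-2|+|2-2| = 1
Tile 4: at (1,3), goal (0,3), distance |1-0|+|3-3| = 1
Tile 7: at (2,0), goal (1,2), distance |2-1|+|0-2| = 3
Tile 6: at (2,1), goal (1,1), distance |2-1|+|1-1| = 1
Tile 14: at (2,2), goal (3,1), distance |2-3|+|2-1| = 2
Tile 13: at (2,3), goal (3,0), distance |2-3|+|3-0| = 4
Tile 12: at (3,0), goal (2,3), distance |3-2|+|0-3| = 4
Tile 2: at (3,1), goal (0,1), distance |3-0|+|1-1| = 3
Tile 8: at (3,2), goal (1,3), distance |3-1|+|2-3| = 3
Sum: 0 + 3 + 3 + 4 + 3 + 1 + 1 + 1 + 3 + 1 + 2 + 4 + 4 + 3 + 3 = 36

Answer: 36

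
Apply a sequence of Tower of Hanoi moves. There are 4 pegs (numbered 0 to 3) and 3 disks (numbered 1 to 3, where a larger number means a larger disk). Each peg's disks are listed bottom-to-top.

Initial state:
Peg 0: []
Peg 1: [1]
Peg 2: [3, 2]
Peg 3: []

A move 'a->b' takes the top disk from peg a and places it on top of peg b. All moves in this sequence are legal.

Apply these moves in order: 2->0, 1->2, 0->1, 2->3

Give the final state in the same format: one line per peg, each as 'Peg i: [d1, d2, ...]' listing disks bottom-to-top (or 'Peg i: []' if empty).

After move 1 (2->0):
Peg 0: [2]
Peg 1: [1]
Peg 2: [3]
Peg 3: []

After move 2 (1->2):
Peg 0: [2]
Peg 1: []
Peg 2: [3, 1]
Peg 3: []

After move 3 (0->1):
Peg 0: []
Peg 1: [2]
Peg 2: [3, 1]
Peg 3: []

After move 4 (2->3):
Peg 0: []
Peg 1: [2]
Peg 2: [3]
Peg 3: [1]

Answer: Peg 0: []
Peg 1: [2]
Peg 2: [3]
Peg 3: [1]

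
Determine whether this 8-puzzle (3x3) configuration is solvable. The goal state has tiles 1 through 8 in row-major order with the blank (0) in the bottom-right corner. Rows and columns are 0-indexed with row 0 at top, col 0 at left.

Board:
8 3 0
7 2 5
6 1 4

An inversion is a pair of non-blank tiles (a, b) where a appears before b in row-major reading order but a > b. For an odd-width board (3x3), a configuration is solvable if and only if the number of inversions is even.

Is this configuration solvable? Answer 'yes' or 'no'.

Answer: no

Derivation:
Inversions (pairs i<j in row-major order where tile[i] > tile[j] > 0): 19
19 is odd, so the puzzle is not solvable.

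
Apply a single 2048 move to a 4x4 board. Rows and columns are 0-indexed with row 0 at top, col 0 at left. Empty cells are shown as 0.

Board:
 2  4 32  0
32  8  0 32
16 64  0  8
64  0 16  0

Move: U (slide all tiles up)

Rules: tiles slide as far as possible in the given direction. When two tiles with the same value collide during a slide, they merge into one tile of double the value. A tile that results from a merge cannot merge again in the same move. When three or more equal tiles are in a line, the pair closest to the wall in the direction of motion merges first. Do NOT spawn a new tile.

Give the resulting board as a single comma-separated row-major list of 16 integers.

Slide up:
col 0: [2, 32, 16, 64] -> [2, 32, 16, 64]
col 1: [4, 8, 64, 0] -> [4, 8, 64, 0]
col 2: [32, 0, 0, 16] -> [32, 16, 0, 0]
col 3: [0, 32, 8, 0] -> [32, 8, 0, 0]

Answer: 2, 4, 32, 32, 32, 8, 16, 8, 16, 64, 0, 0, 64, 0, 0, 0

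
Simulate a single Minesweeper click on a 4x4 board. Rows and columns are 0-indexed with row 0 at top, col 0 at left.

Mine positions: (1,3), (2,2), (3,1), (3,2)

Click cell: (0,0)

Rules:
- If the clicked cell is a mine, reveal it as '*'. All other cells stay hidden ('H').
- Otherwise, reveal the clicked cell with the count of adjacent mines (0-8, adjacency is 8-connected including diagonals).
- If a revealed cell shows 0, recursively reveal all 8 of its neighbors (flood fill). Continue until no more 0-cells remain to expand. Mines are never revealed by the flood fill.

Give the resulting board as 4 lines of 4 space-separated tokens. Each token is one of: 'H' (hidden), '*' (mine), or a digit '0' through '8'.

0 0 1 H
0 1 2 H
1 3 H H
H H H H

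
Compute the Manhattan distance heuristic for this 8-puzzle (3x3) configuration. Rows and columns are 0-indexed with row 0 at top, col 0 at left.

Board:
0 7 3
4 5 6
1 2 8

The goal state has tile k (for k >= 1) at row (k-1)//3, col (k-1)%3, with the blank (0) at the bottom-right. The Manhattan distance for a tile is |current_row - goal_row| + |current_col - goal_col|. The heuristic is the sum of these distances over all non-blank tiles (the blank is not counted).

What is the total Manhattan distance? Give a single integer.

Tile 7: (0,1)->(2,0) = 3
Tile 3: (0,2)->(0,2) = 0
Tile 4: (1,0)->(1,0) = 0
Tile 5: (1,1)->(1,1) = 0
Tile 6: (1,2)->(1,2) = 0
Tile 1: (2,0)->(0,0) = 2
Tile 2: (2,1)->(0,1) = 2
Tile 8: (2,2)->(2,1) = 1
Sum: 3 + 0 + 0 + 0 + 0 + 2 + 2 + 1 = 8

Answer: 8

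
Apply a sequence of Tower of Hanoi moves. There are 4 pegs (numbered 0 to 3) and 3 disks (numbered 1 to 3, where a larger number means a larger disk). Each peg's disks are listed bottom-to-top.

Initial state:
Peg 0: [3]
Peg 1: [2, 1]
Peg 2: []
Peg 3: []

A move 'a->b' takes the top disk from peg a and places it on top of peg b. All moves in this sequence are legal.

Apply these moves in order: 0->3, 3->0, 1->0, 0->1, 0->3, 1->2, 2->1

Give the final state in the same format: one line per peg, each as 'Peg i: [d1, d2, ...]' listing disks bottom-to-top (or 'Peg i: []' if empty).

Answer: Peg 0: []
Peg 1: [2, 1]
Peg 2: []
Peg 3: [3]

Derivation:
After move 1 (0->3):
Peg 0: []
Peg 1: [2, 1]
Peg 2: []
Peg 3: [3]

After move 2 (3->0):
Peg 0: [3]
Peg 1: [2, 1]
Peg 2: []
Peg 3: []

After move 3 (1->0):
Peg 0: [3, 1]
Peg 1: [2]
Peg 2: []
Peg 3: []

After move 4 (0->1):
Peg 0: [3]
Peg 1: [2, 1]
Peg 2: []
Peg 3: []

After move 5 (0->3):
Peg 0: []
Peg 1: [2, 1]
Peg 2: []
Peg 3: [3]

After move 6 (1->2):
Peg 0: []
Peg 1: [2]
Peg 2: [1]
Peg 3: [3]

After move 7 (2->1):
Peg 0: []
Peg 1: [2, 1]
Peg 2: []
Peg 3: [3]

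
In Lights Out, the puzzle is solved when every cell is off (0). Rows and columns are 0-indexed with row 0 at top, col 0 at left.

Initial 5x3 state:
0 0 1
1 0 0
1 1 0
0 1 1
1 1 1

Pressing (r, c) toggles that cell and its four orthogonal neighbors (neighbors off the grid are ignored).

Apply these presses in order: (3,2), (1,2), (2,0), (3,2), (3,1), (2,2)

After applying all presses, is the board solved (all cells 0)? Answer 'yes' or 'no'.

After press 1 at (3,2):
0 0 1
1 0 0
1 1 1
0 0 0
1 1 0

After press 2 at (1,2):
0 0 0
1 1 1
1 1 0
0 0 0
1 1 0

After press 3 at (2,0):
0 0 0
0 1 1
0 0 0
1 0 0
1 1 0

After press 4 at (3,2):
0 0 0
0 1 1
0 0 1
1 1 1
1 1 1

After press 5 at (3,1):
0 0 0
0 1 1
0 1 1
0 0 0
1 0 1

After press 6 at (2,2):
0 0 0
0 1 0
0 0 0
0 0 1
1 0 1

Lights still on: 4

Answer: no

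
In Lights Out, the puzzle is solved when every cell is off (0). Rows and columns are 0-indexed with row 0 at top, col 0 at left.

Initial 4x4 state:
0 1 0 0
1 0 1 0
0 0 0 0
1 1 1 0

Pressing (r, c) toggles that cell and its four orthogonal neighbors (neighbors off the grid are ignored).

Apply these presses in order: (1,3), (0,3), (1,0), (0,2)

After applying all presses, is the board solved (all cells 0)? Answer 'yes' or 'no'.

Answer: no

Derivation:
After press 1 at (1,3):
0 1 0 1
1 0 0 1
0 0 0 1
1 1 1 0

After press 2 at (0,3):
0 1 1 0
1 0 0 0
0 0 0 1
1 1 1 0

After press 3 at (1,0):
1 1 1 0
0 1 0 0
1 0 0 1
1 1 1 0

After press 4 at (0,2):
1 0 0 1
0 1 1 0
1 0 0 1
1 1 1 0

Lights still on: 9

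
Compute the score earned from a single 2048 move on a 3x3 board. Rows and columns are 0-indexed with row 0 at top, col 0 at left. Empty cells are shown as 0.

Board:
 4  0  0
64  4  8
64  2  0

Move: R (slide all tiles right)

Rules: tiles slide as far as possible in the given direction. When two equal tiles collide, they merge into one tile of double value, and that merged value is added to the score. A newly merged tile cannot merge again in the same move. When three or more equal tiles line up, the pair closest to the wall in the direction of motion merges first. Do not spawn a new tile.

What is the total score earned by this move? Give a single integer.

Answer: 0

Derivation:
Slide right:
row 0: [4, 0, 0] -> [0, 0, 4]  score +0 (running 0)
row 1: [64, 4, 8] -> [64, 4, 8]  score +0 (running 0)
row 2: [64, 2, 0] -> [0, 64, 2]  score +0 (running 0)
Board after move:
 0  0  4
64  4  8
 0 64  2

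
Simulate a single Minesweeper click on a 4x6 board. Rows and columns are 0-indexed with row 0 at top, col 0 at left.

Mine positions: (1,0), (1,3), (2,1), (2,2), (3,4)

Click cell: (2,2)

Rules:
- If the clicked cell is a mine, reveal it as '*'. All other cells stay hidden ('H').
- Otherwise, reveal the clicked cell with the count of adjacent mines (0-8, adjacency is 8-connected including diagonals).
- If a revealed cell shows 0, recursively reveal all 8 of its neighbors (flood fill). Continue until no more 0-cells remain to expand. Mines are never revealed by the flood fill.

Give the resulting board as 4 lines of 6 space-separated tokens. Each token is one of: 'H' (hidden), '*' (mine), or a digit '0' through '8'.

H H H H H H
H H H H H H
H H * H H H
H H H H H H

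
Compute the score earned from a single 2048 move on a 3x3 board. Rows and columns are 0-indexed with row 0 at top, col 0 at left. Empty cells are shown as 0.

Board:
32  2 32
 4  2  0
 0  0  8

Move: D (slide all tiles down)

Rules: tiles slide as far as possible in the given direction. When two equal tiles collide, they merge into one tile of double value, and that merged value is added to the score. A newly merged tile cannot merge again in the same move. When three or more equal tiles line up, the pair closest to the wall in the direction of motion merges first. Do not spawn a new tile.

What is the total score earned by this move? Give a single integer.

Slide down:
col 0: [32, 4, 0] -> [0, 32, 4]  score +0 (running 0)
col 1: [2, 2, 0] -> [0, 0, 4]  score +4 (running 4)
col 2: [32, 0, 8] -> [0, 32, 8]  score +0 (running 4)
Board after move:
 0  0  0
32  0 32
 4  4  8

Answer: 4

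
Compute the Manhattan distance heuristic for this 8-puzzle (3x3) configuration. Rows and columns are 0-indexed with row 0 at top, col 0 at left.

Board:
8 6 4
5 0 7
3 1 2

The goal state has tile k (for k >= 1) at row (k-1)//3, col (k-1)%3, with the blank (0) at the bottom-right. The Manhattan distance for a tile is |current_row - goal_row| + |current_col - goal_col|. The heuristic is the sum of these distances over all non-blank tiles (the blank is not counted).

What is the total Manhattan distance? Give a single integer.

Answer: 22

Derivation:
Tile 8: (0,0)->(2,1) = 3
Tile 6: (0,1)->(1,2) = 2
Tile 4: (0,2)->(1,0) = 3
Tile 5: (1,0)->(1,1) = 1
Tile 7: (1,2)->(2,0) = 3
Tile 3: (2,0)->(0,2) = 4
Tile 1: (2,1)->(0,0) = 3
Tile 2: (2,2)->(0,1) = 3
Sum: 3 + 2 + 3 + 1 + 3 + 4 + 3 + 3 = 22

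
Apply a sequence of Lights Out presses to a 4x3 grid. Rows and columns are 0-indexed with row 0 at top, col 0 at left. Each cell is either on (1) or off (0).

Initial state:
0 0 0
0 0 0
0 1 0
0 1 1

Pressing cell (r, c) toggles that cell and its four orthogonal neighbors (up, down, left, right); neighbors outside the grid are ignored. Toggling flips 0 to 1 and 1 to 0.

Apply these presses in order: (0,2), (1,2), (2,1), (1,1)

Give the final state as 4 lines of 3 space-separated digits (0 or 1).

After press 1 at (0,2):
0 1 1
0 0 1
0 1 0
0 1 1

After press 2 at (1,2):
0 1 0
0 1 0
0 1 1
0 1 1

After press 3 at (2,1):
0 1 0
0 0 0
1 0 0
0 0 1

After press 4 at (1,1):
0 0 0
1 1 1
1 1 0
0 0 1

Answer: 0 0 0
1 1 1
1 1 0
0 0 1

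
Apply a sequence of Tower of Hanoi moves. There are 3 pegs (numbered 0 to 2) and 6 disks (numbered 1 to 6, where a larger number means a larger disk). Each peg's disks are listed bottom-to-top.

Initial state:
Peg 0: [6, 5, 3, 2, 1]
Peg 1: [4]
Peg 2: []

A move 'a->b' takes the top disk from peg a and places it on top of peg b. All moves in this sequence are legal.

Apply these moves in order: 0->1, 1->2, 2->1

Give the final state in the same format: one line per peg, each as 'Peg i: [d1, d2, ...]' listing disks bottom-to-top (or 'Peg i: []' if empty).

Answer: Peg 0: [6, 5, 3, 2]
Peg 1: [4, 1]
Peg 2: []

Derivation:
After move 1 (0->1):
Peg 0: [6, 5, 3, 2]
Peg 1: [4, 1]
Peg 2: []

After move 2 (1->2):
Peg 0: [6, 5, 3, 2]
Peg 1: [4]
Peg 2: [1]

After move 3 (2->1):
Peg 0: [6, 5, 3, 2]
Peg 1: [4, 1]
Peg 2: []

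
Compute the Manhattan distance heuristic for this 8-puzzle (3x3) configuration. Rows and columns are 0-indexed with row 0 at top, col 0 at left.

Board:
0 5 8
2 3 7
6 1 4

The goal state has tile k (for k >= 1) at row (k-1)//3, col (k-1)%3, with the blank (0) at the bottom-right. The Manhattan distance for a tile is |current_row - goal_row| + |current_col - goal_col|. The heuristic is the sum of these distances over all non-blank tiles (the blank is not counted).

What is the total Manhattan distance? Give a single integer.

Answer: 20

Derivation:
Tile 5: (0,1)->(1,1) = 1
Tile 8: (0,2)->(2,1) = 3
Tile 2: (1,0)->(0,1) = 2
Tile 3: (1,1)->(0,2) = 2
Tile 7: (1,2)->(2,0) = 3
Tile 6: (2,0)->(1,2) = 3
Tile 1: (2,1)->(0,0) = 3
Tile 4: (2,2)->(1,0) = 3
Sum: 1 + 3 + 2 + 2 + 3 + 3 + 3 + 3 = 20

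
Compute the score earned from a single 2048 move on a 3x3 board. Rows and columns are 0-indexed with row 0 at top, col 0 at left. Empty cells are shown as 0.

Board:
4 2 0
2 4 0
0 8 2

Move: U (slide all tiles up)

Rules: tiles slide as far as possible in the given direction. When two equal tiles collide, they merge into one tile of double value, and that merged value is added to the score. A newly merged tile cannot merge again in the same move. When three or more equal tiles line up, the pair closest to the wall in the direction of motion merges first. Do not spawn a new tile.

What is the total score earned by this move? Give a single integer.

Slide up:
col 0: [4, 2, 0] -> [4, 2, 0]  score +0 (running 0)
col 1: [2, 4, 8] -> [2, 4, 8]  score +0 (running 0)
col 2: [0, 0, 2] -> [2, 0, 0]  score +0 (running 0)
Board after move:
4 2 2
2 4 0
0 8 0

Answer: 0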